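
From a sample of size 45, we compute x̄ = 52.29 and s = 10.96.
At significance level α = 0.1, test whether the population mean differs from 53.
One-sample t-test:
H₀: μ = 53
H₁: μ ≠ 53
df = n - 1 = 44
t = (x̄ - μ₀) / (s/√n) = (52.29 - 53) / (10.96/√45) = -0.435
p-value = 0.6660

Since p-value > α = 0.1, we fail to reject H₀.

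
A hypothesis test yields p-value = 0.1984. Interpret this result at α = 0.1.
Since p = 0.1984 > α = 0.1, fail to reject H₀.
There is insufficient evidence to reject the null hypothesis; the result is not statistically significant at the 0.1 level.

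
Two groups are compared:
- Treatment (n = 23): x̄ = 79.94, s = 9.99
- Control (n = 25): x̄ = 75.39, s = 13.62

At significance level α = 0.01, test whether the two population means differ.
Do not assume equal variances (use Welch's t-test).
Welch's two-sample t-test:
H₀: μ₁ = μ₂
H₁: μ₁ ≠ μ₂
s₁²/n₁ = 9.99²/23 = 4.3391,  s₂²/n₂ = 13.62²/25 = 7.4202
SE = √(s₁²/n₁ + s₂²/n₂) = √(4.3391 + 7.4202) = 3.4292
df (Welch-Satterthwaite) = (s₁²/n₁ + s₂²/n₂)² / [(s₁²/n₁)²/(n₁-1) + (s₂²/n₂)²/(n₂-1)] ≈ 43.90
t = (x̄₁ - x̄₂) / SE = (79.94 - 75.39) / 3.4292 = 4.55 / 3.4292 = 1.327
p-value = 0.1914

Since p-value > α = 0.01, we fail to reject H₀.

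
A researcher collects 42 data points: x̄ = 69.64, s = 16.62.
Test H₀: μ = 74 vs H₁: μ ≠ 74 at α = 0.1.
One-sample t-test:
H₀: μ = 74
H₁: μ ≠ 74
df = n - 1 = 41
t = (x̄ - μ₀) / (s/√n) = (69.64 - 74) / (16.62/√42) = -1.700
p-value = 0.0967

Since p-value < α = 0.1, we reject H₀.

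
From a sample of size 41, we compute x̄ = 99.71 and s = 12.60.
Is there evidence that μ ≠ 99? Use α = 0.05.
One-sample t-test:
H₀: μ = 99
H₁: μ ≠ 99
df = n - 1 = 40
t = (x̄ - μ₀) / (s/√n) = (99.71 - 99) / (12.60/√41) = 0.361
p-value = 0.7201

Since p-value > α = 0.05, we fail to reject H₀.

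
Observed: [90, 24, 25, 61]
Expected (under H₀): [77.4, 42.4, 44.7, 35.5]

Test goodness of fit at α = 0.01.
Chi-square goodness of fit test:
H₀: observed counts match expected distribution
H₁: observed counts differ from expected distribution
df = k - 1 = 3
χ² = Σ(O - E)²/E
   = (90 - 77.4)²/77.4 + (24 - 42.4)²/42.4 + (25 - 44.7)²/44.7 + (61 - 35.5)²/35.5
   = 2.051 + 7.985 + 8.682 + 18.317
   = 37.04
p-value < 0.0001

Since p-value < α = 0.01, we reject H₀.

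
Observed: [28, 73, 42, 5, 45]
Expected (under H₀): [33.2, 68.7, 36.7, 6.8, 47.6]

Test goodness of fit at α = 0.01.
Chi-square goodness of fit test:
H₀: observed counts match expected distribution
H₁: observed counts differ from expected distribution
df = k - 1 = 4
χ² = Σ(O - E)²/E
   = (28 - 33.2)²/33.2 + (73 - 68.7)²/68.7 + (42 - 36.7)²/36.7 + (5 - 6.8)²/6.8 + (45 - 47.6)²/47.6
   = 0.814 + 0.269 + 0.765 + 0.476 + 0.142
   = 2.47
p-value = 0.6505

Since p-value > α = 0.01, we fail to reject H₀.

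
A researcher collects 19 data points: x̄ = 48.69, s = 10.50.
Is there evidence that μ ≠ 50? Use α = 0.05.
One-sample t-test:
H₀: μ = 50
H₁: μ ≠ 50
df = n - 1 = 18
t = (x̄ - μ₀) / (s/√n) = (48.69 - 50) / (10.50/√19) = -0.544
p-value = 0.5932

Since p-value > α = 0.05, we fail to reject H₀.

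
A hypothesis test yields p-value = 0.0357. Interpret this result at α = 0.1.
Since p = 0.0357 < α = 0.1, reject H₀.
There is sufficient evidence to reject the null hypothesis; the result is statistically significant at the 0.1 level.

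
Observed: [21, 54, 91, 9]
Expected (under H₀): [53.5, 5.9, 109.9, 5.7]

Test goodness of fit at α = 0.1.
Chi-square goodness of fit test:
H₀: observed counts match expected distribution
H₁: observed counts differ from expected distribution
df = k - 1 = 3
χ² = Σ(O - E)²/E
   = (21 - 53.5)²/53.5 + (54 - 5.9)²/5.9 + (91 - 109.9)²/109.9 + (9 - 5.7)²/5.7
   = 19.743 + 392.137 + 3.250 + 1.911
   = 417.04
p-value < 0.0001

Since p-value < α = 0.1, we reject H₀.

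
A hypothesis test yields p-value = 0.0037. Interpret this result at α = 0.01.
Since p = 0.0037 < α = 0.01, reject H₀.
There is sufficient evidence to reject the null hypothesis; the result is statistically significant at the 0.01 level.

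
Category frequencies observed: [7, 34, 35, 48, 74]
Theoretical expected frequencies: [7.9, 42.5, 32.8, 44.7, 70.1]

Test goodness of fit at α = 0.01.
Chi-square goodness of fit test:
H₀: observed counts match expected distribution
H₁: observed counts differ from expected distribution
df = k - 1 = 4
χ² = Σ(O - E)²/E
   = (7 - 7.9)²/7.9 + (34 - 42.5)²/42.5 + (35 - 32.8)²/32.8 + (48 - 44.7)²/44.7 + (74 - 70.1)²/70.1
   = 0.103 + 1.700 + 0.148 + 0.244 + 0.217
   = 2.41
p-value = 0.6607

Since p-value > α = 0.01, we fail to reject H₀.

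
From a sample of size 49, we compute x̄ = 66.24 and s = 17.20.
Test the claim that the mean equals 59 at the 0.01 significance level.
One-sample t-test:
H₀: μ = 59
H₁: μ ≠ 59
df = n - 1 = 48
t = (x̄ - μ₀) / (s/√n) = (66.24 - 59) / (17.20/√49) = 2.947
p-value = 0.0049

Since p-value < α = 0.01, we reject H₀.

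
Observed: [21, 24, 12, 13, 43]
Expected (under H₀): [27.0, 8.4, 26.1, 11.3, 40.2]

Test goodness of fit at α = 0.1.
Chi-square goodness of fit test:
H₀: observed counts match expected distribution
H₁: observed counts differ from expected distribution
df = k - 1 = 4
χ² = Σ(O - E)²/E
   = (21 - 27.0)²/27.0 + (24 - 8.4)²/8.4 + (12 - 26.1)²/26.1 + (13 - 11.3)²/11.3 + (43 - 40.2)²/40.2
   = 1.333 + 28.971 + 7.617 + 0.256 + 0.195
   = 38.37
p-value < 0.0001

Since p-value < α = 0.1, we reject H₀.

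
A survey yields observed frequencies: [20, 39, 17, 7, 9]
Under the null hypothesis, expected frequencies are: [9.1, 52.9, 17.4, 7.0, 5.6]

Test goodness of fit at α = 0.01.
Chi-square goodness of fit test:
H₀: observed counts match expected distribution
H₁: observed counts differ from expected distribution
df = k - 1 = 4
χ² = Σ(O - E)²/E
   = (20 - 9.1)²/9.1 + (39 - 52.9)²/52.9 + (17 - 17.4)²/17.4 + (7 - 7.0)²/7.0 + (9 - 5.6)²/5.6
   = 13.056 + 3.652 + 0.009 + 0.000 + 2.064
   = 18.78
p-value = 0.0009

Since p-value < α = 0.01, we reject H₀.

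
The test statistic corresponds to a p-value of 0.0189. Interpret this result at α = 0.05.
Since p = 0.0189 < α = 0.05, reject H₀.
There is sufficient evidence to reject the null hypothesis; the result is statistically significant at the 0.05 level.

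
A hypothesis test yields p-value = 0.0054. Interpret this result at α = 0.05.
Since p = 0.0054 < α = 0.05, reject H₀.
There is sufficient evidence to reject the null hypothesis; the result is statistically significant at the 0.05 level.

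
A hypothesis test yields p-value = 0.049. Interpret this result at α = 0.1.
Since p = 0.049 < α = 0.1, reject H₀.
There is sufficient evidence to reject the null hypothesis; the result is statistically significant at the 0.1 level.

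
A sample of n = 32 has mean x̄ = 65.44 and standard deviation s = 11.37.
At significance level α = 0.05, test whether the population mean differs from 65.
One-sample t-test:
H₀: μ = 65
H₁: μ ≠ 65
df = n - 1 = 31
t = (x̄ - μ₀) / (s/√n) = (65.44 - 65) / (11.37/√32) = 0.219
p-value = 0.8282

Since p-value > α = 0.05, we fail to reject H₀.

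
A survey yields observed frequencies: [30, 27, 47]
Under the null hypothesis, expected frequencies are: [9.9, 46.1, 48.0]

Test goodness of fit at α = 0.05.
Chi-square goodness of fit test:
H₀: observed counts match expected distribution
H₁: observed counts differ from expected distribution
df = k - 1 = 2
χ² = Σ(O - E)²/E
   = (30 - 9.9)²/9.9 + (27 - 46.1)²/46.1 + (47 - 48.0)²/48.0
   = 40.809 + 7.913 + 0.021
   = 48.74
p-value < 0.0001

Since p-value < α = 0.05, we reject H₀.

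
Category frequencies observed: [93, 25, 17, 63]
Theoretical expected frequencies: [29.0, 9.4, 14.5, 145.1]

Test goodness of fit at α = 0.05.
Chi-square goodness of fit test:
H₀: observed counts match expected distribution
H₁: observed counts differ from expected distribution
df = k - 1 = 3
χ² = Σ(O - E)²/E
   = (93 - 29.0)²/29.0 + (25 - 9.4)²/9.4 + (17 - 14.5)²/14.5 + (63 - 145.1)²/145.1
   = 141.241 + 25.889 + 0.431 + 46.454
   = 214.02
p-value < 0.0001

Since p-value < α = 0.05, we reject H₀.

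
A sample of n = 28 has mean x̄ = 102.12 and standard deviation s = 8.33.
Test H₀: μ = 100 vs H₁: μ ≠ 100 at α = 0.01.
One-sample t-test:
H₀: μ = 100
H₁: μ ≠ 100
df = n - 1 = 27
t = (x̄ - μ₀) / (s/√n) = (102.12 - 100) / (8.33/√28) = 1.347
p-value = 0.1893

Since p-value > α = 0.01, we fail to reject H₀.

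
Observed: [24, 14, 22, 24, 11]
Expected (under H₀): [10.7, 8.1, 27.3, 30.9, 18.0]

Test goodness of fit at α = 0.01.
Chi-square goodness of fit test:
H₀: observed counts match expected distribution
H₁: observed counts differ from expected distribution
df = k - 1 = 4
χ² = Σ(O - E)²/E
   = (24 - 10.7)²/10.7 + (14 - 8.1)²/8.1 + (22 - 27.3)²/27.3 + (24 - 30.9)²/30.9 + (11 - 18.0)²/18.0
   = 16.532 + 4.298 + 1.029 + 1.541 + 2.722
   = 26.12
p-value < 0.0001

Since p-value < α = 0.01, we reject H₀.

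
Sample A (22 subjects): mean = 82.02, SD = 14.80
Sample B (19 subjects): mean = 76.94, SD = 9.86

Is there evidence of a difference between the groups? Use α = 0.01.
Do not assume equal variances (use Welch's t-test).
Welch's two-sample t-test:
H₀: μ₁ = μ₂
H₁: μ₁ ≠ μ₂
s₁²/n₁ = 14.80²/22 = 9.9564,  s₂²/n₂ = 9.86²/19 = 5.1168
SE = √(s₁²/n₁ + s₂²/n₂) = √(9.9564 + 5.1168) = 3.8824
df (Welch-Satterthwaite) = (s₁²/n₁ + s₂²/n₂)² / [(s₁²/n₁)²/(n₁-1) + (s₂²/n₂)²/(n₂-1)] ≈ 36.79
t = (x̄₁ - x̄₂) / SE = (82.02 - 76.94) / 3.8824 = 5.08 / 3.8824 = 1.308
p-value = 0.1988

Since p-value > α = 0.01, we fail to reject H₀.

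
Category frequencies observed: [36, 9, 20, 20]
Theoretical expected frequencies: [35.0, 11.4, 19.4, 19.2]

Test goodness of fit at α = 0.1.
Chi-square goodness of fit test:
H₀: observed counts match expected distribution
H₁: observed counts differ from expected distribution
df = k - 1 = 3
χ² = Σ(O - E)²/E
   = (36 - 35.0)²/35.0 + (9 - 11.4)²/11.4 + (20 - 19.4)²/19.4 + (20 - 19.2)²/19.2
   = 0.029 + 0.505 + 0.019 + 0.033
   = 0.59
p-value = 0.8997

Since p-value > α = 0.1, we fail to reject H₀.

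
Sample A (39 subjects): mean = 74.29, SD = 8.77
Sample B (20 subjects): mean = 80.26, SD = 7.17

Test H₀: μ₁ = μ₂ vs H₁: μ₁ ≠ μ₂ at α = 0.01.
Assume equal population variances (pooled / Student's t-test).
Student's two-sample t-test (equal variances):
H₀: μ₁ = μ₂
H₁: μ₁ ≠ μ₂
df = n₁ + n₂ - 2 = 57
Pooled variance s_p² = [(n₁-1)s₁² + (n₂-1)s₂²] / (n₁ + n₂ - 2) = [(38)(8.77²) + (19)(7.17²)] / 57 = 68.4116
SE = √(s_p²(1/n₁ + 1/n₂)) = √(68.4116 × (1/39 + 1/20)) = 2.2748
t = (x̄₁ - x̄₂) / SE = (74.29 - 80.26) / 2.2748 = -5.97 / 2.2748 = -2.624
p-value = 0.0111

Since p-value > α = 0.01, we fail to reject H₀.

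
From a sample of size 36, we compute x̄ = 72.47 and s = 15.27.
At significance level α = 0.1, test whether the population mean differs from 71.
One-sample t-test:
H₀: μ = 71
H₁: μ ≠ 71
df = n - 1 = 35
t = (x̄ - μ₀) / (s/√n) = (72.47 - 71) / (15.27/√36) = 0.578
p-value = 0.5672

Since p-value > α = 0.1, we fail to reject H₀.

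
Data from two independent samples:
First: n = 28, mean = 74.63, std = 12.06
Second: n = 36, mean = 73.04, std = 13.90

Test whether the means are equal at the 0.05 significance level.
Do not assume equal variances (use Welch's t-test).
Welch's two-sample t-test:
H₀: μ₁ = μ₂
H₁: μ₁ ≠ μ₂
s₁²/n₁ = 12.06²/28 = 5.1944,  s₂²/n₂ = 13.90²/36 = 5.3669
SE = √(s₁²/n₁ + s₂²/n₂) = √(5.1944 + 5.3669) = 3.2498
df (Welch-Satterthwaite) = (s₁²/n₁ + s₂²/n₂)² / [(s₁²/n₁)²/(n₁-1) + (s₂²/n₂)²/(n₂-1)] ≈ 61.21
t = (x̄₁ - x̄₂) / SE = (74.63 - 73.04) / 3.2498 = 1.59 / 3.2498 = 0.489
p-value = 0.6264

Since p-value > α = 0.05, we fail to reject H₀.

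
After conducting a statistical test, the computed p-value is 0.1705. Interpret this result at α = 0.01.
Since p = 0.1705 > α = 0.01, fail to reject H₀.
There is insufficient evidence to reject the null hypothesis; the result is not statistically significant at the 0.01 level.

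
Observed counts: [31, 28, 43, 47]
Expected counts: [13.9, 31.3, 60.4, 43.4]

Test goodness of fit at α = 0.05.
Chi-square goodness of fit test:
H₀: observed counts match expected distribution
H₁: observed counts differ from expected distribution
df = k - 1 = 3
χ² = Σ(O - E)²/E
   = (31 - 13.9)²/13.9 + (28 - 31.3)²/31.3 + (43 - 60.4)²/60.4 + (47 - 43.4)²/43.4
   = 21.037 + 0.348 + 5.013 + 0.299
   = 26.70
p-value < 0.0001

Since p-value < α = 0.05, we reject H₀.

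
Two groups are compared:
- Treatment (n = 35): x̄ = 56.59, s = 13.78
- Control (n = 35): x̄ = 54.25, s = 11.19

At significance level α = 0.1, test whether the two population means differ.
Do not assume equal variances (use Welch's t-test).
Welch's two-sample t-test:
H₀: μ₁ = μ₂
H₁: μ₁ ≠ μ₂
s₁²/n₁ = 13.78²/35 = 5.4254,  s₂²/n₂ = 11.19²/35 = 3.5776
SE = √(s₁²/n₁ + s₂²/n₂) = √(5.4254 + 3.5776) = 3.0005
df (Welch-Satterthwaite) = (s₁²/n₁ + s₂²/n₂)² / [(s₁²/n₁)²/(n₁-1) + (s₂²/n₂)²/(n₂-1)] ≈ 65.25
t = (x̄₁ - x̄₂) / SE = (56.59 - 54.25) / 3.0005 = 2.34 / 3.0005 = 0.780
p-value = 0.4383

Since p-value > α = 0.1, we fail to reject H₀.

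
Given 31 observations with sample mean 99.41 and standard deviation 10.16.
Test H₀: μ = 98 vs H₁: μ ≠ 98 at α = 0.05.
One-sample t-test:
H₀: μ = 98
H₁: μ ≠ 98
df = n - 1 = 30
t = (x̄ - μ₀) / (s/√n) = (99.41 - 98) / (10.16/√31) = 0.773
p-value = 0.4458

Since p-value > α = 0.05, we fail to reject H₀.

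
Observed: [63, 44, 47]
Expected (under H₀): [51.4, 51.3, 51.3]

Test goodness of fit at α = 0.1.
Chi-square goodness of fit test:
H₀: observed counts match expected distribution
H₁: observed counts differ from expected distribution
df = k - 1 = 2
χ² = Σ(O - E)²/E
   = (63 - 51.4)²/51.4 + (44 - 51.3)²/51.3 + (47 - 51.3)²/51.3
   = 2.618 + 1.039 + 0.360
   = 4.02
p-value = 0.1342

Since p-value > α = 0.1, we fail to reject H₀.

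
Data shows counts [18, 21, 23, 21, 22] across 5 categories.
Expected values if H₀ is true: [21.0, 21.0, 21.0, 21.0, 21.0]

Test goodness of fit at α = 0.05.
Chi-square goodness of fit test:
H₀: observed counts match expected distribution
H₁: observed counts differ from expected distribution
df = k - 1 = 4
χ² = Σ(O - E)²/E
   = (18 - 21.0)²/21.0 + (21 - 21.0)²/21.0 + (23 - 21.0)²/21.0 + (21 - 21.0)²/21.0 + (22 - 21.0)²/21.0
   = 0.429 + 0.000 + 0.190 + 0.000 + 0.048
   = 0.67
p-value = 0.9554

Since p-value > α = 0.05, we fail to reject H₀.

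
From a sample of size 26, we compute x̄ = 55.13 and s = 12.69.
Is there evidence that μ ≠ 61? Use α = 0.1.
One-sample t-test:
H₀: μ = 61
H₁: μ ≠ 61
df = n - 1 = 25
t = (x̄ - μ₀) / (s/√n) = (55.13 - 61) / (12.69/√26) = -2.359
p-value = 0.0265

Since p-value < α = 0.1, we reject H₀.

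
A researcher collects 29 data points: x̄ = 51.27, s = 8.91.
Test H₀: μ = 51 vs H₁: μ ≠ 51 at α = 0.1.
One-sample t-test:
H₀: μ = 51
H₁: μ ≠ 51
df = n - 1 = 28
t = (x̄ - μ₀) / (s/√n) = (51.27 - 51) / (8.91/√29) = 0.163
p-value = 0.8715

Since p-value > α = 0.1, we fail to reject H₀.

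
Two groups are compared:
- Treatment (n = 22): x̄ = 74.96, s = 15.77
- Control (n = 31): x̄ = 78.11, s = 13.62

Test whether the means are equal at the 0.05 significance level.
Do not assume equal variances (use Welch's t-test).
Welch's two-sample t-test:
H₀: μ₁ = μ₂
H₁: μ₁ ≠ μ₂
s₁²/n₁ = 15.77²/22 = 11.3042,  s₂²/n₂ = 13.62²/31 = 5.9840
SE = √(s₁²/n₁ + s₂²/n₂) = √(11.3042 + 5.9840) = 4.1579
df (Welch-Satterthwaite) = (s₁²/n₁ + s₂²/n₂)² / [(s₁²/n₁)²/(n₁-1) + (s₂²/n₂)²/(n₂-1)] ≈ 41.06
t = (x̄₁ - x̄₂) / SE = (74.96 - 78.11) / 4.1579 = -3.15 / 4.1579 = -0.758
p-value = 0.4530

Since p-value > α = 0.05, we fail to reject H₀.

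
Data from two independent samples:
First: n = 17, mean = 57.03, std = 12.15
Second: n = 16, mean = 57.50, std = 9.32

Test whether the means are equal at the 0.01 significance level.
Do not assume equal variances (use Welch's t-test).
Welch's two-sample t-test:
H₀: μ₁ = μ₂
H₁: μ₁ ≠ μ₂
s₁²/n₁ = 12.15²/17 = 8.6837,  s₂²/n₂ = 9.32²/16 = 5.4289
SE = √(s₁²/n₁ + s₂²/n₂) = √(8.6837 + 5.4289) = 3.7567
df (Welch-Satterthwaite) = (s₁²/n₁ + s₂²/n₂)² / [(s₁²/n₁)²/(n₁-1) + (s₂²/n₂)²/(n₂-1)] ≈ 29.83
t = (x̄₁ - x̄₂) / SE = (57.03 - 57.50) / 3.7567 = -0.47 / 3.7567 = -0.125
p-value = 0.9013

Since p-value > α = 0.01, we fail to reject H₀.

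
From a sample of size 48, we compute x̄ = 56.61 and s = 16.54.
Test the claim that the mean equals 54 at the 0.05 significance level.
One-sample t-test:
H₀: μ = 54
H₁: μ ≠ 54
df = n - 1 = 47
t = (x̄ - μ₀) / (s/√n) = (56.61 - 54) / (16.54/√48) = 1.093
p-value = 0.2798

Since p-value > α = 0.05, we fail to reject H₀.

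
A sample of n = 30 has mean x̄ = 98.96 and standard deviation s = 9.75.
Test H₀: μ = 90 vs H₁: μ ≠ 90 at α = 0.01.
One-sample t-test:
H₀: μ = 90
H₁: μ ≠ 90
df = n - 1 = 29
t = (x̄ - μ₀) / (s/√n) = (98.96 - 90) / (9.75/√30) = 5.033
p-value < 0.0001

Since p-value < α = 0.01, we reject H₀.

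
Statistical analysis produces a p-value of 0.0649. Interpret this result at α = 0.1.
Since p = 0.0649 < α = 0.1, reject H₀.
There is sufficient evidence to reject the null hypothesis; the result is statistically significant at the 0.1 level.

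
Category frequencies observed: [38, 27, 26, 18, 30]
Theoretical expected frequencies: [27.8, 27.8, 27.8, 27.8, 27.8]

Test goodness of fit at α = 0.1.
Chi-square goodness of fit test:
H₀: observed counts match expected distribution
H₁: observed counts differ from expected distribution
df = k - 1 = 4
χ² = Σ(O - E)²/E
   = (38 - 27.8)²/27.8 + (27 - 27.8)²/27.8 + (26 - 27.8)²/27.8 + (18 - 27.8)²/27.8 + (30 - 27.8)²/27.8
   = 3.742 + 0.023 + 0.117 + 3.455 + 0.174
   = 7.51
p-value = 0.1112

Since p-value > α = 0.1, we fail to reject H₀.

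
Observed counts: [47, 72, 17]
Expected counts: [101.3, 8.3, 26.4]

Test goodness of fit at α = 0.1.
Chi-square goodness of fit test:
H₀: observed counts match expected distribution
H₁: observed counts differ from expected distribution
df = k - 1 = 2
χ² = Σ(O - E)²/E
   = (47 - 101.3)²/101.3 + (72 - 8.3)²/8.3 + (17 - 26.4)²/26.4
   = 29.107 + 488.878 + 3.347
   = 521.33
p-value < 0.0001

Since p-value < α = 0.1, we reject H₀.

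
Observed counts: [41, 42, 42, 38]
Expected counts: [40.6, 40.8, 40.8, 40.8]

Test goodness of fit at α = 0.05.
Chi-square goodness of fit test:
H₀: observed counts match expected distribution
H₁: observed counts differ from expected distribution
df = k - 1 = 3
χ² = Σ(O - E)²/E
   = (41 - 40.6)²/40.6 + (42 - 40.8)²/40.8 + (42 - 40.8)²/40.8 + (38 - 40.8)²/40.8
   = 0.004 + 0.035 + 0.035 + 0.192
   = 0.27
p-value = 0.9662

Since p-value > α = 0.05, we fail to reject H₀.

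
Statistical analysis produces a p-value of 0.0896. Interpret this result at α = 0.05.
Since p = 0.0896 > α = 0.05, fail to reject H₀.
There is insufficient evidence to reject the null hypothesis; the result is not statistically significant at the 0.05 level.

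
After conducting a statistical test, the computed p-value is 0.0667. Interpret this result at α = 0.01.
Since p = 0.0667 > α = 0.01, fail to reject H₀.
There is insufficient evidence to reject the null hypothesis; the result is not statistically significant at the 0.01 level.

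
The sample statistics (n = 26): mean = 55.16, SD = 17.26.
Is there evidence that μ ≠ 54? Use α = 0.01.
One-sample t-test:
H₀: μ = 54
H₁: μ ≠ 54
df = n - 1 = 25
t = (x̄ - μ₀) / (s/√n) = (55.16 - 54) / (17.26/√26) = 0.343
p-value = 0.7347

Since p-value > α = 0.01, we fail to reject H₀.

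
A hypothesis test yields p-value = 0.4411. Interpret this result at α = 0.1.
Since p = 0.4411 > α = 0.1, fail to reject H₀.
There is insufficient evidence to reject the null hypothesis; the result is not statistically significant at the 0.1 level.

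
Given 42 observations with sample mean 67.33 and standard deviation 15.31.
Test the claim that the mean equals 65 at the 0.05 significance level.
One-sample t-test:
H₀: μ = 65
H₁: μ ≠ 65
df = n - 1 = 41
t = (x̄ - μ₀) / (s/√n) = (67.33 - 65) / (15.31/√42) = 0.986
p-value = 0.3298

Since p-value > α = 0.05, we fail to reject H₀.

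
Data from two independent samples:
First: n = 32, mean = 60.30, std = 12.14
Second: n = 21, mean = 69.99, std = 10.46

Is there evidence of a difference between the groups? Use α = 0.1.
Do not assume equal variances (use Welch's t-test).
Welch's two-sample t-test:
H₀: μ₁ = μ₂
H₁: μ₁ ≠ μ₂
s₁²/n₁ = 12.14²/32 = 4.6056,  s₂²/n₂ = 10.46²/21 = 5.2101
SE = √(s₁²/n₁ + s₂²/n₂) = √(4.6056 + 5.2101) = 3.1330
df (Welch-Satterthwaite) = (s₁²/n₁ + s₂²/n₂)² / [(s₁²/n₁)²/(n₁-1) + (s₂²/n₂)²/(n₂-1)] ≈ 47.19
t = (x̄₁ - x̄₂) / SE = (60.30 - 69.99) / 3.1330 = -9.69 / 3.1330 = -3.093
p-value = 0.0033

Since p-value < α = 0.1, we reject H₀.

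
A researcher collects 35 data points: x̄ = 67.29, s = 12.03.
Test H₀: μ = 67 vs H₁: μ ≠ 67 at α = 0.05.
One-sample t-test:
H₀: μ = 67
H₁: μ ≠ 67
df = n - 1 = 34
t = (x̄ - μ₀) / (s/√n) = (67.29 - 67) / (12.03/√35) = 0.143
p-value = 0.8874

Since p-value > α = 0.05, we fail to reject H₀.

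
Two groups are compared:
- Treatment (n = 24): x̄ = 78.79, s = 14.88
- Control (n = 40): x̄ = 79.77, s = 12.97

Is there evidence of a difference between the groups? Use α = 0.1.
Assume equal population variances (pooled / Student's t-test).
Student's two-sample t-test (equal variances):
H₀: μ₁ = μ₂
H₁: μ₁ ≠ μ₂
df = n₁ + n₂ - 2 = 62
Pooled variance s_p² = [(n₁-1)s₁² + (n₂-1)s₂²] / (n₁ + n₂ - 2) = [(23)(14.88²) + (39)(12.97²)] / 62 = 187.9540
SE = √(s_p²(1/n₁ + 1/n₂)) = √(187.9540 × (1/24 + 1/40)) = 3.5398
t = (x̄₁ - x̄₂) / SE = (78.79 - 79.77) / 3.5398 = -0.98 / 3.5398 = -0.277
p-value = 0.7828

Since p-value > α = 0.1, we fail to reject H₀.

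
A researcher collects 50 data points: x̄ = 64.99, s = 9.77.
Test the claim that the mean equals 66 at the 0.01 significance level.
One-sample t-test:
H₀: μ = 66
H₁: μ ≠ 66
df = n - 1 = 49
t = (x̄ - μ₀) / (s/√n) = (64.99 - 66) / (9.77/√50) = -0.731
p-value = 0.4683

Since p-value > α = 0.01, we fail to reject H₀.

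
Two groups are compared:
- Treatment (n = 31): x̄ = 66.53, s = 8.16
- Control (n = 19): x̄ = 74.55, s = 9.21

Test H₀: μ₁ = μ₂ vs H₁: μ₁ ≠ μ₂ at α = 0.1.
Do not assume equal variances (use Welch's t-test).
Welch's two-sample t-test:
H₀: μ₁ = μ₂
H₁: μ₁ ≠ μ₂
s₁²/n₁ = 8.16²/31 = 2.1479,  s₂²/n₂ = 9.21²/19 = 4.4644
SE = √(s₁²/n₁ + s₂²/n₂) = √(2.1479 + 4.4644) = 2.5714
df (Welch-Satterthwaite) = (s₁²/n₁ + s₂²/n₂)² / [(s₁²/n₁)²/(n₁-1) + (s₂²/n₂)²/(n₂-1)] ≈ 34.67
t = (x̄₁ - x̄₂) / SE = (66.53 - 74.55) / 2.5714 = -8.02 / 2.5714 = -3.119
p-value = 0.0036

Since p-value < α = 0.1, we reject H₀.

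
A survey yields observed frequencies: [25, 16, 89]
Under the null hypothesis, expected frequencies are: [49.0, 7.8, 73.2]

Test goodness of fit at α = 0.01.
Chi-square goodness of fit test:
H₀: observed counts match expected distribution
H₁: observed counts differ from expected distribution
df = k - 1 = 2
χ² = Σ(O - E)²/E
   = (25 - 49.0)²/49.0 + (16 - 7.8)²/7.8 + (89 - 73.2)²/73.2
   = 11.755 + 8.621 + 3.410
   = 23.79
p-value < 0.0001

Since p-value < α = 0.01, we reject H₀.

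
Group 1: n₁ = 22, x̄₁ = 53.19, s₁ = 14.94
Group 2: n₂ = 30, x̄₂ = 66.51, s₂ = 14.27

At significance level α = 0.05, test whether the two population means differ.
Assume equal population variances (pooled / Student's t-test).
Student's two-sample t-test (equal variances):
H₀: μ₁ = μ₂
H₁: μ₁ ≠ μ₂
df = n₁ + n₂ - 2 = 50
Pooled variance s_p² = [(n₁-1)s₁² + (n₂-1)s₂²] / (n₁ + n₂ - 2) = [(21)(14.94²) + (29)(14.27²)] / 50 = 211.8526
SE = √(s_p²(1/n₁ + 1/n₂)) = √(211.8526 × (1/22 + 1/30)) = 4.0855
t = (x̄₁ - x̄₂) / SE = (53.19 - 66.51) / 4.0855 = -13.32 / 4.0855 = -3.260
p-value = 0.0020

Since p-value < α = 0.05, we reject H₀.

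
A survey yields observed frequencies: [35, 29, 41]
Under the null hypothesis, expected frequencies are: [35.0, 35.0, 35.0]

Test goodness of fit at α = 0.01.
Chi-square goodness of fit test:
H₀: observed counts match expected distribution
H₁: observed counts differ from expected distribution
df = k - 1 = 2
χ² = Σ(O - E)²/E
   = (35 - 35.0)²/35.0 + (29 - 35.0)²/35.0 + (41 - 35.0)²/35.0
   = 0.000 + 1.029 + 1.029
   = 2.06
p-value = 0.3575

Since p-value > α = 0.01, we fail to reject H₀.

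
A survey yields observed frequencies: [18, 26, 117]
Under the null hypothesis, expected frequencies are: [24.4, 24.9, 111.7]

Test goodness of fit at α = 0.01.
Chi-square goodness of fit test:
H₀: observed counts match expected distribution
H₁: observed counts differ from expected distribution
df = k - 1 = 2
χ² = Σ(O - E)²/E
   = (18 - 24.4)²/24.4 + (26 - 24.9)²/24.9 + (117 - 111.7)²/111.7
   = 1.679 + 0.049 + 0.251
   = 1.98
p-value = 0.3718

Since p-value > α = 0.01, we fail to reject H₀.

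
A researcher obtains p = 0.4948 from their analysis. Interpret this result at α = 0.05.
Since p = 0.4948 > α = 0.05, fail to reject H₀.
There is insufficient evidence to reject the null hypothesis; the result is not statistically significant at the 0.05 level.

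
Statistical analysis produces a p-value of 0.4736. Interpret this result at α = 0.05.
Since p = 0.4736 > α = 0.05, fail to reject H₀.
There is insufficient evidence to reject the null hypothesis; the result is not statistically significant at the 0.05 level.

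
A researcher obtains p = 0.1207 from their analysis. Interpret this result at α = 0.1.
Since p = 0.1207 > α = 0.1, fail to reject H₀.
There is insufficient evidence to reject the null hypothesis; the result is not statistically significant at the 0.1 level.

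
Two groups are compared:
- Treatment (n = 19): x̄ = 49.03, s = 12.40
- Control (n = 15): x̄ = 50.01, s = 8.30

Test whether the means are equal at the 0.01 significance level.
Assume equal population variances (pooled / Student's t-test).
Student's two-sample t-test (equal variances):
H₀: μ₁ = μ₂
H₁: μ₁ ≠ μ₂
df = n₁ + n₂ - 2 = 32
Pooled variance s_p² = [(n₁-1)s₁² + (n₂-1)s₂²] / (n₁ + n₂ - 2) = [(18)(12.40²) + (14)(8.30²)] / 32 = 116.6294
SE = √(s_p²(1/n₁ + 1/n₂)) = √(116.6294 × (1/19 + 1/15)) = 3.7301
t = (x̄₁ - x̄₂) / SE = (49.03 - 50.01) / 3.7301 = -0.98 / 3.7301 = -0.263
p-value = 0.7944

Since p-value > α = 0.01, we fail to reject H₀.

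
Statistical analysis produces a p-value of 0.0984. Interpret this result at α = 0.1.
Since p = 0.0984 < α = 0.1, reject H₀.
There is sufficient evidence to reject the null hypothesis; the result is statistically significant at the 0.1 level.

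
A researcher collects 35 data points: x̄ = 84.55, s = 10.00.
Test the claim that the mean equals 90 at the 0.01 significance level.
One-sample t-test:
H₀: μ = 90
H₁: μ ≠ 90
df = n - 1 = 34
t = (x̄ - μ₀) / (s/√n) = (84.55 - 90) / (10.00/√35) = -3.224
p-value = 0.0028

Since p-value < α = 0.01, we reject H₀.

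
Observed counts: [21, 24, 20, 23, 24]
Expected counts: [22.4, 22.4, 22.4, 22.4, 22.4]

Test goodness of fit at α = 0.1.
Chi-square goodness of fit test:
H₀: observed counts match expected distribution
H₁: observed counts differ from expected distribution
df = k - 1 = 4
χ² = Σ(O - E)²/E
   = (21 - 22.4)²/22.4 + (24 - 22.4)²/22.4 + (20 - 22.4)²/22.4 + (23 - 22.4)²/22.4 + (24 - 22.4)²/22.4
   = 0.087 + 0.114 + 0.257 + 0.016 + 0.114
   = 0.59
p-value = 0.9642

Since p-value > α = 0.1, we fail to reject H₀.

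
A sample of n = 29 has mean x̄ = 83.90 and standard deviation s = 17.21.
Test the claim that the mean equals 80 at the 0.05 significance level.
One-sample t-test:
H₀: μ = 80
H₁: μ ≠ 80
df = n - 1 = 28
t = (x̄ - μ₀) / (s/√n) = (83.90 - 80) / (17.21/√29) = 1.220
p-value = 0.2325

Since p-value > α = 0.05, we fail to reject H₀.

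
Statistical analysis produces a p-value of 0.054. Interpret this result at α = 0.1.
Since p = 0.054 < α = 0.1, reject H₀.
There is sufficient evidence to reject the null hypothesis; the result is statistically significant at the 0.1 level.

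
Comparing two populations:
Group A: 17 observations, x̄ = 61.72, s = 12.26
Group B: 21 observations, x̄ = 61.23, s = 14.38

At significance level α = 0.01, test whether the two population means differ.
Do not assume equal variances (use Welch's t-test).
Welch's two-sample t-test:
H₀: μ₁ = μ₂
H₁: μ₁ ≠ μ₂
s₁²/n₁ = 12.26²/17 = 8.8416,  s₂²/n₂ = 14.38²/21 = 9.8469
SE = √(s₁²/n₁ + s₂²/n₂) = √(8.8416 + 9.8469) = 4.3230
df (Welch-Satterthwaite) = (s₁²/n₁ + s₂²/n₂)² / [(s₁²/n₁)²/(n₁-1) + (s₂²/n₂)²/(n₂-1)] ≈ 35.88
t = (x̄₁ - x̄₂) / SE = (61.72 - 61.23) / 4.3230 = 0.49 / 4.3230 = 0.113
p-value = 0.9104

Since p-value > α = 0.01, we fail to reject H₀.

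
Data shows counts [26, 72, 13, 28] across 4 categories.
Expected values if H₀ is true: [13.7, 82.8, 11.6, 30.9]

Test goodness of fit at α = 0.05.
Chi-square goodness of fit test:
H₀: observed counts match expected distribution
H₁: observed counts differ from expected distribution
df = k - 1 = 3
χ² = Σ(O - E)²/E
   = (26 - 13.7)²/13.7 + (72 - 82.8)²/82.8 + (13 - 11.6)²/11.6 + (28 - 30.9)²/30.9
   = 11.043 + 1.409 + 0.169 + 0.272
   = 12.89
p-value = 0.0049

Since p-value < α = 0.05, we reject H₀.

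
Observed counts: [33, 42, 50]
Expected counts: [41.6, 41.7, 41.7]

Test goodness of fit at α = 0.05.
Chi-square goodness of fit test:
H₀: observed counts match expected distribution
H₁: observed counts differ from expected distribution
df = k - 1 = 2
χ² = Σ(O - E)²/E
   = (33 - 41.6)²/41.6 + (42 - 41.7)²/41.7 + (50 - 41.7)²/41.7
   = 1.778 + 0.002 + 1.652
   = 3.43
p-value = 0.1798

Since p-value > α = 0.05, we fail to reject H₀.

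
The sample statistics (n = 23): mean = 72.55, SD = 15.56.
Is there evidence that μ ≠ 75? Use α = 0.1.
One-sample t-test:
H₀: μ = 75
H₁: μ ≠ 75
df = n - 1 = 22
t = (x̄ - μ₀) / (s/√n) = (72.55 - 75) / (15.56/√23) = -0.755
p-value = 0.4582

Since p-value > α = 0.1, we fail to reject H₀.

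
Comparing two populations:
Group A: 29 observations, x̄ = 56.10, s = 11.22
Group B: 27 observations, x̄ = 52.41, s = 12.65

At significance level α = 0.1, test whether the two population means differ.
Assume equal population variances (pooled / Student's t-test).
Student's two-sample t-test (equal variances):
H₀: μ₁ = μ₂
H₁: μ₁ ≠ μ₂
df = n₁ + n₂ - 2 = 54
Pooled variance s_p² = [(n₁-1)s₁² + (n₂-1)s₂²] / (n₁ + n₂ - 2) = [(28)(11.22²) + (26)(12.65²)] / 54 = 142.3233
SE = √(s_p²(1/n₁ + 1/n₂)) = √(142.3233 × (1/29 + 1/27)) = 3.1904
t = (x̄₁ - x̄₂) / SE = (56.10 - 52.41) / 3.1904 = 3.69 / 3.1904 = 1.157
p-value = 0.2525

Since p-value > α = 0.1, we fail to reject H₀.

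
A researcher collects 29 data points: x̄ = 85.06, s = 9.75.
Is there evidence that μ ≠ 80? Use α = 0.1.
One-sample t-test:
H₀: μ = 80
H₁: μ ≠ 80
df = n - 1 = 28
t = (x̄ - μ₀) / (s/√n) = (85.06 - 80) / (9.75/√29) = 2.795
p-value = 0.0093

Since p-value < α = 0.1, we reject H₀.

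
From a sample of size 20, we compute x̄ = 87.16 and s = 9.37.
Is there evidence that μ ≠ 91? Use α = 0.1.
One-sample t-test:
H₀: μ = 91
H₁: μ ≠ 91
df = n - 1 = 19
t = (x̄ - μ₀) / (s/√n) = (87.16 - 91) / (9.37/√20) = -1.833
p-value = 0.0826

Since p-value < α = 0.1, we reject H₀.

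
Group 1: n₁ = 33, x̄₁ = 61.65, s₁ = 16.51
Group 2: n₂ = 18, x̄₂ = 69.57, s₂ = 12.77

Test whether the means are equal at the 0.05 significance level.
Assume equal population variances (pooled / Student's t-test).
Student's two-sample t-test (equal variances):
H₀: μ₁ = μ₂
H₁: μ₁ ≠ μ₂
df = n₁ + n₂ - 2 = 49
Pooled variance s_p² = [(n₁-1)s₁² + (n₂-1)s₂²] / (n₁ + n₂ - 2) = [(32)(16.51²) + (17)(12.77²)] / 49 = 234.5878
SE = √(s_p²(1/n₁ + 1/n₂)) = √(234.5878 × (1/33 + 1/18)) = 4.4879
t = (x̄₁ - x̄₂) / SE = (61.65 - 69.57) / 4.4879 = -7.92 / 4.4879 = -1.765
p-value = 0.0838

Since p-value > α = 0.05, we fail to reject H₀.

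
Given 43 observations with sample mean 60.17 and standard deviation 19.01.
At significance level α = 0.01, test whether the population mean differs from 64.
One-sample t-test:
H₀: μ = 64
H₁: μ ≠ 64
df = n - 1 = 42
t = (x̄ - μ₀) / (s/√n) = (60.17 - 64) / (19.01/√43) = -1.321
p-value = 0.1936

Since p-value > α = 0.01, we fail to reject H₀.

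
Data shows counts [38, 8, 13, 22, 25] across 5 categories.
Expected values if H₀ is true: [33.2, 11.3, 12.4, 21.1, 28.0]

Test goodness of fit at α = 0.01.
Chi-square goodness of fit test:
H₀: observed counts match expected distribution
H₁: observed counts differ from expected distribution
df = k - 1 = 4
χ² = Σ(O - E)²/E
   = (38 - 33.2)²/33.2 + (8 - 11.3)²/11.3 + (13 - 12.4)²/12.4 + (22 - 21.1)²/21.1 + (25 - 28.0)²/28.0
   = 0.694 + 0.964 + 0.029 + 0.038 + 0.321
   = 2.05
p-value = 0.7272

Since p-value > α = 0.01, we fail to reject H₀.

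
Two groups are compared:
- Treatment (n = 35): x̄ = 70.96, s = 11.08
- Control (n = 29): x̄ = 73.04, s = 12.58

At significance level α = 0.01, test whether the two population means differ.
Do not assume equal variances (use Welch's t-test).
Welch's two-sample t-test:
H₀: μ₁ = μ₂
H₁: μ₁ ≠ μ₂
s₁²/n₁ = 11.08²/35 = 3.5076,  s₂²/n₂ = 12.58²/29 = 5.4571
SE = √(s₁²/n₁ + s₂²/n₂) = √(3.5076 + 5.4571) = 2.9941
df (Welch-Satterthwaite) = (s₁²/n₁ + s₂²/n₂)² / [(s₁²/n₁)²/(n₁-1) + (s₂²/n₂)²/(n₂-1)] ≈ 56.38
t = (x̄₁ - x̄₂) / SE = (70.96 - 73.04) / 2.9941 = -2.08 / 2.9941 = -0.695
p-value = 0.4901

Since p-value > α = 0.01, we fail to reject H₀.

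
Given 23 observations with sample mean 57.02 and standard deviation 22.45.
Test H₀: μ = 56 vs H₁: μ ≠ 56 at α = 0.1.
One-sample t-test:
H₀: μ = 56
H₁: μ ≠ 56
df = n - 1 = 22
t = (x̄ - μ₀) / (s/√n) = (57.02 - 56) / (22.45/√23) = 0.218
p-value = 0.8295

Since p-value > α = 0.1, we fail to reject H₀.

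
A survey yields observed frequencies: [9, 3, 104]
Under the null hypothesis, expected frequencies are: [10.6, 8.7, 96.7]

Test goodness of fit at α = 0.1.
Chi-square goodness of fit test:
H₀: observed counts match expected distribution
H₁: observed counts differ from expected distribution
df = k - 1 = 2
χ² = Σ(O - E)²/E
   = (9 - 10.6)²/10.6 + (3 - 8.7)²/8.7 + (104 - 96.7)²/96.7
   = 0.242 + 3.734 + 0.551
   = 4.53
p-value = 0.1040

Since p-value > α = 0.1, we fail to reject H₀.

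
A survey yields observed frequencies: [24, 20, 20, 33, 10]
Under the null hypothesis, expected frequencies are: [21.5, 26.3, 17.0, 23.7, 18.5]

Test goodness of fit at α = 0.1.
Chi-square goodness of fit test:
H₀: observed counts match expected distribution
H₁: observed counts differ from expected distribution
df = k - 1 = 4
χ² = Σ(O - E)²/E
   = (24 - 21.5)²/21.5 + (20 - 26.3)²/26.3 + (20 - 17.0)²/17.0 + (33 - 23.7)²/23.7 + (10 - 18.5)²/18.5
   = 0.291 + 1.509 + 0.529 + 3.649 + 3.905
   = 9.88
p-value = 0.0424

Since p-value < α = 0.1, we reject H₀.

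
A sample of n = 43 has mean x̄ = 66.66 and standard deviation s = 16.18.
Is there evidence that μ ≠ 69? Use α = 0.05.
One-sample t-test:
H₀: μ = 69
H₁: μ ≠ 69
df = n - 1 = 42
t = (x̄ - μ₀) / (s/√n) = (66.66 - 69) / (16.18/√43) = -0.948
p-value = 0.3484

Since p-value > α = 0.05, we fail to reject H₀.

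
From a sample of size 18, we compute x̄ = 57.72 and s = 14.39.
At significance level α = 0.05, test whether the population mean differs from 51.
One-sample t-test:
H₀: μ = 51
H₁: μ ≠ 51
df = n - 1 = 17
t = (x̄ - μ₀) / (s/√n) = (57.72 - 51) / (14.39/√18) = 1.981
p-value = 0.0640

Since p-value > α = 0.05, we fail to reject H₀.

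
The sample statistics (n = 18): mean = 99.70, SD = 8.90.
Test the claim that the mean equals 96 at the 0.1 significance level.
One-sample t-test:
H₀: μ = 96
H₁: μ ≠ 96
df = n - 1 = 17
t = (x̄ - μ₀) / (s/√n) = (99.70 - 96) / (8.90/√18) = 1.764
p-value = 0.0957

Since p-value < α = 0.1, we reject H₀.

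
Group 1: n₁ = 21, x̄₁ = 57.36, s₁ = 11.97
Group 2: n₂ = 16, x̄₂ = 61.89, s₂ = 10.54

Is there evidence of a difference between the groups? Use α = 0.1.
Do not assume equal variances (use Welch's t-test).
Welch's two-sample t-test:
H₀: μ₁ = μ₂
H₁: μ₁ ≠ μ₂
s₁²/n₁ = 11.97²/21 = 6.8229,  s₂²/n₂ = 10.54²/16 = 6.9432
SE = √(s₁²/n₁ + s₂²/n₂) = √(6.8229 + 6.9432) = 3.7103
df (Welch-Satterthwaite) = (s₁²/n₁ + s₂²/n₂)² / [(s₁²/n₁)²/(n₁-1) + (s₂²/n₂)²/(n₂-1)] ≈ 34.20
t = (x̄₁ - x̄₂) / SE = (57.36 - 61.89) / 3.7103 = -4.53 / 3.7103 = -1.221
p-value = 0.2305

Since p-value > α = 0.1, we fail to reject H₀.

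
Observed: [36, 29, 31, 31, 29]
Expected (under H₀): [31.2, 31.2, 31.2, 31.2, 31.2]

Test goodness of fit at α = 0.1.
Chi-square goodness of fit test:
H₀: observed counts match expected distribution
H₁: observed counts differ from expected distribution
df = k - 1 = 4
χ² = Σ(O - E)²/E
   = (36 - 31.2)²/31.2 + (29 - 31.2)²/31.2 + (31 - 31.2)²/31.2 + (31 - 31.2)²/31.2 + (29 - 31.2)²/31.2
   = 0.738 + 0.155 + 0.001 + 0.001 + 0.155
   = 1.05
p-value = 0.9019

Since p-value > α = 0.1, we fail to reject H₀.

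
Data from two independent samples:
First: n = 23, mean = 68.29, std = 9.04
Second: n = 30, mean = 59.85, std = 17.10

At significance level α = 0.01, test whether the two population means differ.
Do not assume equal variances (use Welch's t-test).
Welch's two-sample t-test:
H₀: μ₁ = μ₂
H₁: μ₁ ≠ μ₂
s₁²/n₁ = 9.04²/23 = 3.5531,  s₂²/n₂ = 17.10²/30 = 9.7470
SE = √(s₁²/n₁ + s₂²/n₂) = √(3.5531 + 9.7470) = 3.6469
df (Welch-Satterthwaite) = (s₁²/n₁ + s₂²/n₂)² / [(s₁²/n₁)²/(n₁-1) + (s₂²/n₂)²/(n₂-1)] ≈ 45.95
t = (x̄₁ - x̄₂) / SE = (68.29 - 59.85) / 3.6469 = 8.44 / 3.6469 = 2.314
p-value = 0.0252

Since p-value > α = 0.01, we fail to reject H₀.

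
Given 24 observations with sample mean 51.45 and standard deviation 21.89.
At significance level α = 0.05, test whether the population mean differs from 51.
One-sample t-test:
H₀: μ = 51
H₁: μ ≠ 51
df = n - 1 = 23
t = (x̄ - μ₀) / (s/√n) = (51.45 - 51) / (21.89/√24) = 0.101
p-value = 0.9207

Since p-value > α = 0.05, we fail to reject H₀.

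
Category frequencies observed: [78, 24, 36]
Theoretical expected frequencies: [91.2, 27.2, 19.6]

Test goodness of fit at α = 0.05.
Chi-square goodness of fit test:
H₀: observed counts match expected distribution
H₁: observed counts differ from expected distribution
df = k - 1 = 2
χ² = Σ(O - E)²/E
   = (78 - 91.2)²/91.2 + (24 - 27.2)²/27.2 + (36 - 19.6)²/19.6
   = 1.911 + 0.376 + 13.722
   = 16.01
p-value = 0.0003

Since p-value < α = 0.05, we reject H₀.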